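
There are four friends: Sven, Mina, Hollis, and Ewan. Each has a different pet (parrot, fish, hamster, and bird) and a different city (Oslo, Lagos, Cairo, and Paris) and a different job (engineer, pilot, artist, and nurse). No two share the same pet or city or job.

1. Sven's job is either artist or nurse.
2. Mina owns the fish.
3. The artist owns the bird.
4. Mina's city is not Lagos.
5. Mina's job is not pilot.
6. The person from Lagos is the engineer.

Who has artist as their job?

Sven

With clues 1–3, Mina is impossible for the one with job artist.
With clues 1–6, Ewan and Hollis are impossible for the one with job artist.
That leaves Sven.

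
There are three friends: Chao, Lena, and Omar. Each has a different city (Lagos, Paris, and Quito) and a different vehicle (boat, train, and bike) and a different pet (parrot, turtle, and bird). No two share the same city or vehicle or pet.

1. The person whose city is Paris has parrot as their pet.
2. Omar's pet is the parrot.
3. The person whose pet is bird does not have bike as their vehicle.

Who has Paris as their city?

With clues 1–2, Chao and Lena are impossible for the one with city Paris.
That leaves Omar.

Omar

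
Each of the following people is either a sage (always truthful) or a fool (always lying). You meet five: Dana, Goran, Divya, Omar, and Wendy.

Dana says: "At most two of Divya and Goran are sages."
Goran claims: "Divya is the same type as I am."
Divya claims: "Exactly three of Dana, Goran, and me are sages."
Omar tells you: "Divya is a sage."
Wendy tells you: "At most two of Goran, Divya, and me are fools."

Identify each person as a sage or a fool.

Dana: sage, Goran: sage, Divya: sage, Omar: sage, Wendy: sage

Regardless of anyone's role, Dana's statement is true, so Dana is a sage.
Consider Goran. Suppose Goran is a fool.
Then no assignment of the remaining roles makes every statement match its speaker's type — contradiction.
So Goran is a sage.
With that fixed, Wendy's statement is true, so Wendy is a sage.
Consider Divya. Suppose Divya is a fool.
Then Goran's statement comes out false, contradicting Goran being a sage.
So Divya is a sage.
With that fixed, Omar's statement is true, so Omar is a sage.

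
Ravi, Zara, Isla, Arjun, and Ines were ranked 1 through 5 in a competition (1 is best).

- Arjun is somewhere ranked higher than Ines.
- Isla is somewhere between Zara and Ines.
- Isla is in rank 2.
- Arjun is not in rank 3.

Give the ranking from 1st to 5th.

Zara, Isla, Ravi, Arjun, Ines

From clue 1: Arjun is in {1,2,3,4}.
From clues 1–2: Isla is in {2,3,4}.
From clues 1–3: Zara → rank 1, Isla → rank 2.
From clues 1–4: Ravi → rank 3, Arjun → rank 4, Ines → rank 5.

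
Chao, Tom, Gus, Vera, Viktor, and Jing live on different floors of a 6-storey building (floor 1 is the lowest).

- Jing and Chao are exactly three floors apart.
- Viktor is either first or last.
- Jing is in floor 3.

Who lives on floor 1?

Viktor

With clues 1–3, Chao, Gus, Jing, Tom, and Vera are ruled out for floor 1.
So floor 1 is Viktor.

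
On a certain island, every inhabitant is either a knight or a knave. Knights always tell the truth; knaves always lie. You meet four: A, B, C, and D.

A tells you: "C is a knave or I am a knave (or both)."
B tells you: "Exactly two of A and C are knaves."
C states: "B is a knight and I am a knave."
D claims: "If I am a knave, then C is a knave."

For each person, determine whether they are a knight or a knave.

Consider A. Suppose A is a knave.
Then A's own statement would have to be false, but it can't be — contradiction.
So A is a knight.
With that fixed, B's statement is false, so B is a knave.
With that fixed, C's statement is false, so C is a knave.
With that fixed, D's statement is true, so D is a knight.

A: knight, B: knave, C: knave, D: knight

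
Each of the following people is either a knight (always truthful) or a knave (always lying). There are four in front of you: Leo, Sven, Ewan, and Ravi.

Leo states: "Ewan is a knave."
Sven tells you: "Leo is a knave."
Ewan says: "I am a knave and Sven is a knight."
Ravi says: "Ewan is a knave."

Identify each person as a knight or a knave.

Leo: knight, Sven: knave, Ewan: knave, Ravi: knight

Consider Leo. Suppose Leo is a knave.
Then no assignment of the remaining roles makes every statement match its speaker's type — contradiction.
So Leo is a knight.
With that fixed, Sven's statement is false, so Sven is a knave.
With that fixed, Ewan's statement is false, so Ewan is a knave.
With that fixed, Ravi's statement is true, so Ravi is a knight.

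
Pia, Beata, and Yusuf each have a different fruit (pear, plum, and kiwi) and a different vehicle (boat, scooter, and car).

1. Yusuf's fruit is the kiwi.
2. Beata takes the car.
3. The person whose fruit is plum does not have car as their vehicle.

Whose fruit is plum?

Clue 1 rules out Yusuf for the one with fruit plum.
With clues 1–3, Beata is impossible for the one with fruit plum.
That leaves Pia.

Pia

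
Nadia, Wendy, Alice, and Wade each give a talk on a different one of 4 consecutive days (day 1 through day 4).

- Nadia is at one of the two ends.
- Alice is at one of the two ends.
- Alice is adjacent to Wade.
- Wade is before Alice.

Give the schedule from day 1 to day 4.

From clue 1: Nadia is in {1,4}.
From clues 1–4: Nadia → day 1, Wendy → day 2, Wade → day 3, Alice → day 4.

Nadia, Wendy, Wade, Alice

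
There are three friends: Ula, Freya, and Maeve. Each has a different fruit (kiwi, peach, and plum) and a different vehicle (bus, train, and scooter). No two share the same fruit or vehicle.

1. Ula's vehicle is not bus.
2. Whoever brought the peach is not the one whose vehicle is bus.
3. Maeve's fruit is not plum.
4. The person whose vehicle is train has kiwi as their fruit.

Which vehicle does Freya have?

bus

With clues 1–4, scooter and train are impossible for Freya's vehicle.
That leaves bus.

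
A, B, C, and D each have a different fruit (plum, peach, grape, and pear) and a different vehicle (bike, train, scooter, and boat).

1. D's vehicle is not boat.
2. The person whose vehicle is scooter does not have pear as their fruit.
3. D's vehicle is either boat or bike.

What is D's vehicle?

bike

Clue 1 rules out boat for D's vehicle.
With clues 1–3, scooter and train are impossible for D's vehicle.
That leaves bike.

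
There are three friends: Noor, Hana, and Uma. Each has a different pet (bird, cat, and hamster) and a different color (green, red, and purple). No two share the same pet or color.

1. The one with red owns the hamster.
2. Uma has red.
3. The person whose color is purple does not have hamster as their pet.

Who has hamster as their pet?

Uma

With clues 1–2, Hana and Noor are impossible for the one with pet hamster.
That leaves Uma.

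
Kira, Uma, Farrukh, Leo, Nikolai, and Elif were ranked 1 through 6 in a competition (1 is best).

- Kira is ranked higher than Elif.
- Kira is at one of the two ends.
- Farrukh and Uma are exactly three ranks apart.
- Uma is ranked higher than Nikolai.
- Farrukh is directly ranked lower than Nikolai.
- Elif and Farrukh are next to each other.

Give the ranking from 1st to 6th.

Kira, Uma, Leo, Nikolai, Farrukh, Elif

From clue 1: Kira is in {1,2,3,4,5}.
From clues 1–2: Kira → rank 1.
From clues 1–3: Uma is in {2,3,5,6}.
From clues 1–4: Uma is in {2,3,5}.
From clues 1–5: Uma is in {2,3}.
From clues 1–6: Uma → rank 2, Leo → rank 3, Nikolai → rank 4, Farrukh → rank 5, Elif → rank 6.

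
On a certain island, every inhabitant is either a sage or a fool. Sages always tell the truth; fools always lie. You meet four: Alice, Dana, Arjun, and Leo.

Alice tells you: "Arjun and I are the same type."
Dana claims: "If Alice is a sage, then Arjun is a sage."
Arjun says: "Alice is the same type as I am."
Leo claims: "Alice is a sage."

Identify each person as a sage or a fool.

Alice: sage, Dana: sage, Arjun: sage, Leo: sage

Consider Alice. Suppose Alice is a fool.
Then whichever role Arjun has, Arjun's statement has the wrong truth value — contradiction.
So Alice is a sage.
With that fixed, Leo's statement is true, so Leo is a sage.
Consider Dana. Suppose Dana is a fool.
Then no assignment of the remaining roles makes every statement match its speaker's type — contradiction.
So Dana is a sage.
Consider Arjun. Suppose Arjun is a fool.
Then Alice's statement comes out false, contradicting Alice being a sage.
So Arjun is a sage.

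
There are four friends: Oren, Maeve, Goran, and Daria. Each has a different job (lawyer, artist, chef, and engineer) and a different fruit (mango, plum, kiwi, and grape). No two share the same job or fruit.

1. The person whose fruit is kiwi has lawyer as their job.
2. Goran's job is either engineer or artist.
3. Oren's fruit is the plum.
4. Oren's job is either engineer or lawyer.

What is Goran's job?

With clues 1–2, chef and lawyer are impossible for Goran's job.
With clues 1–4, engineer is impossible for Goran's job.
That leaves artist.

artist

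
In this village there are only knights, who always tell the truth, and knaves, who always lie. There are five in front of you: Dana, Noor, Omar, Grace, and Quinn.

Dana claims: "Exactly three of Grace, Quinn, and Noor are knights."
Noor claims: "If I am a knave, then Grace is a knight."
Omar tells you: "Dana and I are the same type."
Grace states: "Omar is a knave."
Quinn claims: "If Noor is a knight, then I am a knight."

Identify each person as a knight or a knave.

Consider Dana. Suppose Dana is a knave.
Then whichever role Omar has, Omar's statement has the wrong truth value — contradiction.
So Dana is a knight.
Consider Noor. Suppose Noor is a knave.
Then Dana's statement comes out false, contradicting Dana being a knight.
So Noor is a knight.
Consider Omar. Suppose Omar is a knight.
Then no assignment of the remaining roles makes every statement match its speaker's type — contradiction.
So Omar is a knave.
With that fixed, Grace's statement is true, so Grace is a knight.
Consider Quinn. Suppose Quinn is a knave.
Then Dana's statement comes out false, contradicting Dana being a knight.
So Quinn is a knight.

Dana: knight, Noor: knight, Omar: knave, Grace: knight, Quinn: knight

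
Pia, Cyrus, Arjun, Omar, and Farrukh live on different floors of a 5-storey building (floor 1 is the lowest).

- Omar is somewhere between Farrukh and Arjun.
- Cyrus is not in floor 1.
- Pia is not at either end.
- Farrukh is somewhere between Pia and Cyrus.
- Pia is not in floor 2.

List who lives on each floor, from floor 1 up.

From clue 1: Omar is in {2,3,4}.
From clues 1–3: Pia is in {2,3,4}.
From clues 1–4: Arjun → floor 1, Farrukh → floor 4, Cyrus → floor 5.
From clues 1–5: Omar → floor 2, Pia → floor 3.

Arjun, Omar, Pia, Farrukh, Cyrus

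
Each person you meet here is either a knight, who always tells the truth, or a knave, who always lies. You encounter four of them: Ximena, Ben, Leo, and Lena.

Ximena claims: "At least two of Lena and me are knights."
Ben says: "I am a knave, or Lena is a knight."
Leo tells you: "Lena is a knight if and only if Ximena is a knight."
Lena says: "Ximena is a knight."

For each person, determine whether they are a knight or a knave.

Ximena: knight, Ben: knight, Leo: knight, Lena: knight

Consider Ximena. Suppose Ximena is a knave.
Then no assignment of the remaining roles makes every statement match its speaker's type — contradiction.
So Ximena is a knight.
With that fixed, Lena's statement is true, so Lena is a knight.
With that fixed, Ben's statement is true, so Ben is a knight.
With that fixed, Leo's statement is true, so Leo is a knight.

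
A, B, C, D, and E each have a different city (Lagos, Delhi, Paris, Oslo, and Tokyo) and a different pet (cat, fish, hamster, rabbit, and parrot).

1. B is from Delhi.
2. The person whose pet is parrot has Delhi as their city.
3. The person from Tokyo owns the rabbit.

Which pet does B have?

With clues 1–2, cat, fish, hamster, and rabbit are impossible for B's pet.
That leaves parrot.

parrot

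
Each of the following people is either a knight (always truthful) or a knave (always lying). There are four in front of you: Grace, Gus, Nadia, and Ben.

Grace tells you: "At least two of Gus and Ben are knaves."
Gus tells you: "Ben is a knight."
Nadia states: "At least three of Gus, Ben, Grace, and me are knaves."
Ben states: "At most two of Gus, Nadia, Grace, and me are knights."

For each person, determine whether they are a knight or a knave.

Grace: knave, Gus: knight, Nadia: knave, Ben: knight

Consider Grace. Suppose Grace is a knight.
Then no assignment of the remaining roles makes every statement match its speaker's type — contradiction.
So Grace is a knave.
Consider Gus. Suppose Gus is a knave.
Then no assignment of the remaining roles makes every statement match its speaker's type — contradiction.
So Gus is a knight.
Consider Nadia. Suppose Nadia is a knight.
Then Nadia's own statement would have to be true, but it can't be — contradiction.
So Nadia is a knave.
With that fixed, Ben's statement is true, so Ben is a knight.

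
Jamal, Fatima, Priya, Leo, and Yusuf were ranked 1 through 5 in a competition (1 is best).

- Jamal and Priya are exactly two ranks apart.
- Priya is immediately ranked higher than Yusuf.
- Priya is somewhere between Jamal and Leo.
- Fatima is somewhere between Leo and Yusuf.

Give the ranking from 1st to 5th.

Leo, Fatima, Priya, Yusuf, Jamal

From clues 1–2: Priya is in {1,2,3,4}.
From clues 1–3: Priya is in {2,3}.
From clues 1–4: Leo → rank 1, Fatima → rank 2, Priya → rank 3, Yusuf → rank 4, Jamal → rank 5.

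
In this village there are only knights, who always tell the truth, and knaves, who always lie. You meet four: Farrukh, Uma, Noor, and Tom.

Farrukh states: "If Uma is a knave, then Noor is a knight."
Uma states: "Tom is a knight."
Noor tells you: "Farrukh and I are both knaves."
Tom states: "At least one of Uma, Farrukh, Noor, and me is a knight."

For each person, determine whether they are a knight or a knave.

Farrukh: knight, Uma: knight, Noor: knave, Tom: knight

Consider Farrukh. Suppose Farrukh is a knave.
Then whichever role Noor has, Noor's statement has the wrong truth value — contradiction.
So Farrukh is a knight.
With that fixed, Noor's statement is false, so Noor is a knave.
With that fixed, Tom's statement is true, so Tom is a knight.
With that fixed, Uma's statement is true, so Uma is a knight.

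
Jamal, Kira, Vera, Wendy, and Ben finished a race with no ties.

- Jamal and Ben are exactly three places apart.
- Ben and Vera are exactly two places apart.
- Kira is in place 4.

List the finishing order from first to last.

Wendy, Jamal, Vera, Kira, Ben

From clue 1: Jamal is in {1,2,4,5}.
From clues 1–2: Vera is in {2,3,4}.
From clues 1–3: Wendy → place 1, Jamal → place 2, Vera → place 3, Kira → place 4, Ben → place 5.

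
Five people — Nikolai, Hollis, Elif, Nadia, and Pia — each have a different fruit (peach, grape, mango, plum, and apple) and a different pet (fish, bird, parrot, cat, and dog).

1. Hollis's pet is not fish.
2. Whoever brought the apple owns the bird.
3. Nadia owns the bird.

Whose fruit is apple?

Nadia

With clues 1–3, Elif, Hollis, Nikolai, and Pia are impossible for the one with fruit apple.
That leaves Nadia.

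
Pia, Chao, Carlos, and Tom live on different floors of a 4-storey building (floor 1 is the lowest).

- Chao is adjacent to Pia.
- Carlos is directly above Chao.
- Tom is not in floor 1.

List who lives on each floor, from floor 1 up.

From clues 1–2: Pia is in {1,2}.
From clues 1–3: Pia → floor 1, Chao → floor 2, Carlos → floor 3, Tom → floor 4.

Pia, Chao, Carlos, Tom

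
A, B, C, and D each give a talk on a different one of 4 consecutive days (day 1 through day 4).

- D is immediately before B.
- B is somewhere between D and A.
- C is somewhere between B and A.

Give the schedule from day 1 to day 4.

From clue 1: B is in {2,3,4}.
From clues 1–2: A is in {3,4}.
From clues 1–3: D → day 1, B → day 2, C → day 3, A → day 4.

D, B, C, A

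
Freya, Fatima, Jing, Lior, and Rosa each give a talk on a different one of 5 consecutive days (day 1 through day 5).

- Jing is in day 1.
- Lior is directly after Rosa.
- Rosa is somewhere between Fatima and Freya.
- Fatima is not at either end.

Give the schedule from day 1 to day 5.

Jing, Fatima, Rosa, Lior, Freya

From clue 1: Jing → day 1.
From clues 1–2: Lior is in {3,4,5}.
From clues 1–3: Rosa → day 3, Lior → day 4.
From clues 1–4: Fatima → day 2, Freya → day 5.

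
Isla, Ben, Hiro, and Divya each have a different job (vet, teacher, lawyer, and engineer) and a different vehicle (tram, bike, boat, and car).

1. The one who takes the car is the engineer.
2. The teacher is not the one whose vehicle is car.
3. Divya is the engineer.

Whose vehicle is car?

Divya

With clues 1–3, Ben, Hiro, and Isla are impossible for the one with vehicle car.
That leaves Divya.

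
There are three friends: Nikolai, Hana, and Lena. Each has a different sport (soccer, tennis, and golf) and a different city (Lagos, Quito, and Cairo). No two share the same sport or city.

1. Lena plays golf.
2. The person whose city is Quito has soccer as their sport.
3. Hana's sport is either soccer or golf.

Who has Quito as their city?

Hana

With clues 1–2, Lena is impossible for the one with city Quito.
With clues 1–3, Nikolai is impossible for the one with city Quito.
That leaves Hana.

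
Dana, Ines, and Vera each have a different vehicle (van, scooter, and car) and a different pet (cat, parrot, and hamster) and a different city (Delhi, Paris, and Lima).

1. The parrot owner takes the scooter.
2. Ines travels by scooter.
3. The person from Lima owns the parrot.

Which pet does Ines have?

parrot

With clues 1–2, cat and hamster are impossible for Ines's pet.
That leaves parrot.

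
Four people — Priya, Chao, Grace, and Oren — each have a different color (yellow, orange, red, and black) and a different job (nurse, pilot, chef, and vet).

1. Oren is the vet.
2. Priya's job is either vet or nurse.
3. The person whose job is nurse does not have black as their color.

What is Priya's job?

Clue 1 rules out vet for Priya's job.
With clues 1–2, chef and pilot are impossible for Priya's job.
That leaves nurse.

nurse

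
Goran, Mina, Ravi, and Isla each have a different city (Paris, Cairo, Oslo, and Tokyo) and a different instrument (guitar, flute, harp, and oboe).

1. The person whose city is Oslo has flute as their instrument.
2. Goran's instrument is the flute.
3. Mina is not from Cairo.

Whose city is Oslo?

Goran

With clues 1–2, Isla, Mina, and Ravi are impossible for the one with city Oslo.
That leaves Goran.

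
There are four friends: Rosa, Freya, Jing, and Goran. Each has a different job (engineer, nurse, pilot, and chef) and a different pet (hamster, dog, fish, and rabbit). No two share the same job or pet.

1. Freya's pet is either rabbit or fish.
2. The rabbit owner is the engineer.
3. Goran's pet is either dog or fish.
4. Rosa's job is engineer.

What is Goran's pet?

dog

With clues 1–3, hamster and rabbit are impossible for Goran's pet.
With clues 1–4, fish is impossible for Goran's pet.
That leaves dog.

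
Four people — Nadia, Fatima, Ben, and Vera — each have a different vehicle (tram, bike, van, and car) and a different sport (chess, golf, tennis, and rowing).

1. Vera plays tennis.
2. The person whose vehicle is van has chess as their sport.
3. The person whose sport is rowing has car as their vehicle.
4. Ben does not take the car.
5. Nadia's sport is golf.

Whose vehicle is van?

With clues 1–2, Vera is impossible for the one with vehicle van.
With clues 1–5, Fatima and Nadia are impossible for the one with vehicle van.
That leaves Ben.

Ben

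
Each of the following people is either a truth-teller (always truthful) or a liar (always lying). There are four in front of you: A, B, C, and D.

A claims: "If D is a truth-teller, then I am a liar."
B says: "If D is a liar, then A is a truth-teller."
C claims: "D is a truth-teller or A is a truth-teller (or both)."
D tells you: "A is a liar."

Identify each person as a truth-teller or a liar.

Consider A. Suppose A is a liar.
Then A's own statement would have to be false, but it can't be — contradiction.
So A is a truth-teller.
With that fixed, B's statement is true, so B is a truth-teller.
With that fixed, C's statement is true, so C is a truth-teller.
With that fixed, D's statement is false, so D is a liar.

A: truth-teller, B: truth-teller, C: truth-teller, D: liar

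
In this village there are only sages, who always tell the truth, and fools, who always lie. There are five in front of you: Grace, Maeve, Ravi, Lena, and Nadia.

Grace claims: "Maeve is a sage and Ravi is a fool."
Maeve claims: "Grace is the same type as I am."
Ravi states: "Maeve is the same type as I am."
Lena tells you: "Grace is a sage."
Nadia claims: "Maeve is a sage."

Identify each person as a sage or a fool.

Consider Grace. Suppose Grace is a fool.
Then whichever role Maeve has, Maeve's statement has the wrong truth value — contradiction.
So Grace is a sage.
With that fixed, Lena's statement is true, so Lena is a sage.
Consider Maeve. Suppose Maeve is a fool.
Then Grace's statement comes out false, contradicting Grace being a sage.
So Maeve is a sage.
With that fixed, Nadia's statement is true, so Nadia is a sage.
Consider Ravi. Suppose Ravi is a sage.
Then Grace's statement comes out false, contradicting Grace being a sage.
So Ravi is a fool.

Grace: sage, Maeve: sage, Ravi: fool, Lena: sage, Nadia: sage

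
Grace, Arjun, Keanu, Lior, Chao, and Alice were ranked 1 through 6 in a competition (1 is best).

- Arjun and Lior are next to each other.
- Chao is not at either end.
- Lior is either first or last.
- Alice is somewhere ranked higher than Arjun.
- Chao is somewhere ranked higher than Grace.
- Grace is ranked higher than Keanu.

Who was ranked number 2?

With clues 1–3, Lior is ruled out for rank 2.
With clues 1–4, Arjun is ruled out for rank 2.
With clues 1–5, Grace is ruled out for rank 2.
With clues 1–6, Alice and Keanu are ruled out for rank 2.
So rank 2 is Chao.

Chao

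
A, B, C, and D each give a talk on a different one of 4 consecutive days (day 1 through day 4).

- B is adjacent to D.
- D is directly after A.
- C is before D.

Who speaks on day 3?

With clues 1–2, A and C are ruled out for day 3.
With clues 1–3, B is ruled out for day 3.
So day 3 is D.

D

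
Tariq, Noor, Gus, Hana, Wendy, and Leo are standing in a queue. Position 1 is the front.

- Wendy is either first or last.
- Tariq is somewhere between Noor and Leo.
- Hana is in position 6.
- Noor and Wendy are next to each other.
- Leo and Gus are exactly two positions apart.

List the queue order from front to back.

From clue 1: Wendy is in {1,6}.
From clues 1–3: Wendy → position 1, Hana → position 6.
From clues 1–4: Noor → position 2.
From clues 1–5: Gus → position 3, Tariq → position 4, Leo → position 5.

Wendy, Noor, Gus, Tariq, Leo, Hana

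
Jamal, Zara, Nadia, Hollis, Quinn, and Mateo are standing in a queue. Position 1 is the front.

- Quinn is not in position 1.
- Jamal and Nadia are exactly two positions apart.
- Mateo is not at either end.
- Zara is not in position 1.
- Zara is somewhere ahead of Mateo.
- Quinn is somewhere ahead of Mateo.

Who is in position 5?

With clues 1–5, Zara is ruled out for position 5.
With clues 1–6, Hollis, Jamal, Nadia, and Quinn are ruled out for position 5.
So position 5 is Mateo.

Mateo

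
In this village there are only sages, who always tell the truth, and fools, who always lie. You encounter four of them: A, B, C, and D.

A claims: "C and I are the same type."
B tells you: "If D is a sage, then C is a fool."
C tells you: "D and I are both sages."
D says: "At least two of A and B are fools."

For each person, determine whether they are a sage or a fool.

A: fool, B: fool, C: sage, D: sage

Consider A. Suppose A is a sage.
Then no assignment of the remaining roles makes every statement match its speaker's type — contradiction.
So A is a fool.
Consider B. Suppose B is a sage.
Then no assignment of the remaining roles makes every statement match its speaker's type — contradiction.
So B is a fool.
With that fixed, D's statement is true, so D is a sage.
Consider C. Suppose C is a fool.
Then A's statement comes out true, contradicting A being a fool.
So C is a sage.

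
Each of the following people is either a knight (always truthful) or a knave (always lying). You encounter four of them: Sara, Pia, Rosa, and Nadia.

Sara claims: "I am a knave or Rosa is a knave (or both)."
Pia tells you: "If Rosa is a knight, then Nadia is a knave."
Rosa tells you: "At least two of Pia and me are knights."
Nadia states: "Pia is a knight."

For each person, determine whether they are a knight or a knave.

Sara: knight, Pia: knight, Rosa: knave, Nadia: knight

Consider Sara. Suppose Sara is a knave.
Then Sara's own statement would have to be false, but it can't be — contradiction.
So Sara is a knight.
Consider Pia. Suppose Pia is a knave.
Then no assignment of the remaining roles makes every statement match its speaker's type — contradiction.
So Pia is a knight.
With that fixed, Nadia's statement is true, so Nadia is a knight.
Consider Rosa. Suppose Rosa is a knight.
Then Sara's statement comes out false, contradicting Sara being a knight.
So Rosa is a knave.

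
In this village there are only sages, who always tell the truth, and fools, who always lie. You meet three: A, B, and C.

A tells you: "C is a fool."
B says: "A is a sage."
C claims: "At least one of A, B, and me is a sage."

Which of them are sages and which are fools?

A: fool, B: fool, C: sage

Consider A. Suppose A is a sage.
Then no assignment of the remaining roles makes every statement match its speaker's type — contradiction.
So A is a fool.
With that fixed, B's statement is false, so B is a fool.
Consider C. Suppose C is a fool.
Then A's statement comes out true, contradicting A being a fool.
So C is a sage.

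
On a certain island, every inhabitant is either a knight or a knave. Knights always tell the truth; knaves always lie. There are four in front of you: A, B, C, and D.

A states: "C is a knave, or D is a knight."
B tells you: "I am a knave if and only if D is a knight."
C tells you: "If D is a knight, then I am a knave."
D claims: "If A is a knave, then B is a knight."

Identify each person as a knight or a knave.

Consider A. Suppose A is a knight.
Then no assignment of the remaining roles makes every statement match its speaker's type — contradiction.
So A is a knave.
Consider B. Suppose B is a knight.
Then no assignment of the remaining roles makes every statement match its speaker's type — contradiction.
So B is a knave.
With that fixed, D's statement is false, so D is a knave.
With that fixed, C's statement is true, so C is a knight.

A: knave, B: knave, C: knight, D: knave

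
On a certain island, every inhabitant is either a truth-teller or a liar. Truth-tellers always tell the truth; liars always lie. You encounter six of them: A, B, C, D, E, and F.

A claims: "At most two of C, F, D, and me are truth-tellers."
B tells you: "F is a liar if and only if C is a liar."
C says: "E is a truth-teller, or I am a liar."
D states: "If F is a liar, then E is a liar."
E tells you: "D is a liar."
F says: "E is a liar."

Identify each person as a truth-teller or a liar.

Consider A. Suppose A is a liar.
Then no assignment of the remaining roles makes every statement match its speaker's type — contradiction.
So A is a truth-teller.
Consider B. Suppose B is a truth-teller.
Then no assignment of the remaining roles makes every statement match its speaker's type — contradiction.
So B is a liar.
Consider C. Suppose C is a liar.
Then C's own statement would have to be false, but it can't be — contradiction.
So C is a truth-teller.
Consider D. Suppose D is a truth-teller.
Then A's statement comes out false, contradicting A being a truth-teller.
So D is a liar.
With that fixed, E's statement is true, so E is a truth-teller.
With that fixed, F's statement is false, so F is a liar.

A: truth-teller, B: liar, C: truth-teller, D: liar, E: truth-teller, F: liar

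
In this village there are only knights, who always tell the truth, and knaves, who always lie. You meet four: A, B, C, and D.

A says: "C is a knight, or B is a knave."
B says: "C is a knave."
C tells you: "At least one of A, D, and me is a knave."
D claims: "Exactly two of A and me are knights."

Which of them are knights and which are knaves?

Consider A. Suppose A is a knave.
Then no assignment of the remaining roles makes every statement match its speaker's type — contradiction.
So A is a knight.
Consider B. Suppose B is a knight.
Then no assignment of the remaining roles makes every statement match its speaker's type — contradiction.
So B is a knave.
Consider C. Suppose C is a knave.
Then B's statement comes out true, contradicting B being a knave.
So C is a knight.
Consider D. Suppose D is a knight.
Then C's statement comes out false, contradicting C being a knight.
So D is a knave.

A: knight, B: knave, C: knight, D: knave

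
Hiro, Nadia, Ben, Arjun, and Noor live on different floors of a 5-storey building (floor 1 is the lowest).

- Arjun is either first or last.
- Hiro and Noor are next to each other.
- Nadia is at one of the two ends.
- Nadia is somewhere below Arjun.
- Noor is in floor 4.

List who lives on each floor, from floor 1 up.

Nadia, Ben, Hiro, Noor, Arjun

From clue 1: Arjun is in {1,5}.
From clues 1–3: Nadia is in {1,5}.
From clues 1–4: Nadia → floor 1, Arjun → floor 5.
From clues 1–5: Ben → floor 2, Hiro → floor 3, Noor → floor 4.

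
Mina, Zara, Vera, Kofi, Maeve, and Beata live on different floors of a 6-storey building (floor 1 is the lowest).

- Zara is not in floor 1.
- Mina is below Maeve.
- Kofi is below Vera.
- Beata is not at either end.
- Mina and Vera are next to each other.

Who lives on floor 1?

With clue 1, Zara is ruled out for floor 1.
With clues 1–2, Maeve is ruled out for floor 1.
With clues 1–3, Vera is ruled out for floor 1.
With clues 1–4, Beata is ruled out for floor 1.
With clues 1–5, Mina is ruled out for floor 1.
So floor 1 is Kofi.

Kofi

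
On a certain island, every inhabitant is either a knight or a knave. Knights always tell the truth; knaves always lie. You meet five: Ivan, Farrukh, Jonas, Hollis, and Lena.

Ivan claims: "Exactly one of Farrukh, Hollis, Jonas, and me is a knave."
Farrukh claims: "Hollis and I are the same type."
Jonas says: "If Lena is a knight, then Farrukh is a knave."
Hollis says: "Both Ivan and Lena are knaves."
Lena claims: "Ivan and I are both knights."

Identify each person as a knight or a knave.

Consider Ivan. Suppose Ivan is a knight.
Then no assignment of the remaining roles makes every statement match its speaker's type — contradiction.
So Ivan is a knave.
With that fixed, Lena's statement is false, so Lena is a knave.
With that fixed, Jonas's statement is true, so Jonas is a knight.
With that fixed, Hollis's statement is true, so Hollis is a knight.
Consider Farrukh. Suppose Farrukh is a knight.
Then Ivan's statement comes out true, contradicting Ivan being a knave.
So Farrukh is a knave.

Ivan: knave, Farrukh: knave, Jonas: knight, Hollis: knight, Lena: knave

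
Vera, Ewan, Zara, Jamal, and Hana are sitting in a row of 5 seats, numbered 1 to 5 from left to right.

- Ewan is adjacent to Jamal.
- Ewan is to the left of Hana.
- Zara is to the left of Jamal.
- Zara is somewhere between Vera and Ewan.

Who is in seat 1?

With clues 1–2, Hana is ruled out for seat 1.
With clues 1–3, Ewan and Jamal are ruled out for seat 1.
With clues 1–4, Zara is ruled out for seat 1.
So seat 1 is Vera.

Vera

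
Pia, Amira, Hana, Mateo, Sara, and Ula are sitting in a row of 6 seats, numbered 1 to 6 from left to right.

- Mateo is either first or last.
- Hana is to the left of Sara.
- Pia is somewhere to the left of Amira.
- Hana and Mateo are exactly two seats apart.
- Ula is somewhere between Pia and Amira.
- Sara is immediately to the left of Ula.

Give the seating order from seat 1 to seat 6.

Mateo, Pia, Hana, Sara, Ula, Amira

From clue 1: Mateo is in {1,6}.
From clues 1–4: Hana is in {3,4}.
From clues 1–5: Pia is in {1,2}.
From clues 1–6: Mateo → seat 1, Pia → seat 2, Hana → seat 3, Sara → seat 4, Ula → seat 5, Amira → seat 6.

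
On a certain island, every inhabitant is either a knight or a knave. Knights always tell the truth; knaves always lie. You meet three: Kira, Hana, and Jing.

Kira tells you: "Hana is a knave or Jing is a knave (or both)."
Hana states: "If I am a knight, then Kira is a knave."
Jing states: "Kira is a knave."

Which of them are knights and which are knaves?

Kira: knave, Hana: knight, Jing: knight

Consider Kira. Suppose Kira is a knight.
Then whichever role Hana has, Hana's statement has the wrong truth value — contradiction.
So Kira is a knave.
With that fixed, Hana's statement is true, so Hana is a knight.
With that fixed, Jing's statement is true, so Jing is a knight.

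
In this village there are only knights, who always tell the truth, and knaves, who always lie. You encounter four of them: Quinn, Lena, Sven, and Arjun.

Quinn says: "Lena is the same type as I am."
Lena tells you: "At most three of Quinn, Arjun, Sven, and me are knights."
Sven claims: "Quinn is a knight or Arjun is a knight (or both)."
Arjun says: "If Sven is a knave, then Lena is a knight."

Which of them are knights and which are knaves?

Quinn: knave, Lena: knight, Sven: knight, Arjun: knight

Consider Quinn. Suppose Quinn is a knight.
Then no assignment of the remaining roles makes every statement match its speaker's type — contradiction.
So Quinn is a knave.
With that fixed, Lena's statement is true, so Lena is a knight.
With that fixed, Arjun's statement is true, so Arjun is a knight.
With that fixed, Sven's statement is true, so Sven is a knight.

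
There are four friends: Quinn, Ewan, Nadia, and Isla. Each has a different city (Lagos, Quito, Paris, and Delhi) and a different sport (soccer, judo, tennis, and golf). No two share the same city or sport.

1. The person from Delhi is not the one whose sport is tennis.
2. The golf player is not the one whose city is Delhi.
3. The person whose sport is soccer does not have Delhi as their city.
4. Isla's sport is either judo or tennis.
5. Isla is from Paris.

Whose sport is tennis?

With clues 1–5, Ewan, Nadia, and Quinn are impossible for the one with sport tennis.
That leaves Isla.

Isla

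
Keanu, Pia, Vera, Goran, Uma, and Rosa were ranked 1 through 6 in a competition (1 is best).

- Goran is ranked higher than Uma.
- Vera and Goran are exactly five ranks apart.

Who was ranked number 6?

Vera

With clue 1, Goran is ruled out for rank 6.
With clues 1–2, Keanu, Pia, Rosa, and Uma are ruled out for rank 6.
So rank 6 is Vera.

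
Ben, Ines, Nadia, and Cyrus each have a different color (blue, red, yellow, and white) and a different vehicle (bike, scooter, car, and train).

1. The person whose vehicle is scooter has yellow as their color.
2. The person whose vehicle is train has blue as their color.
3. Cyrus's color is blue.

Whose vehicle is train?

With clues 1–3, Ben, Ines, and Nadia are impossible for the one with vehicle train.
That leaves Cyrus.

Cyrus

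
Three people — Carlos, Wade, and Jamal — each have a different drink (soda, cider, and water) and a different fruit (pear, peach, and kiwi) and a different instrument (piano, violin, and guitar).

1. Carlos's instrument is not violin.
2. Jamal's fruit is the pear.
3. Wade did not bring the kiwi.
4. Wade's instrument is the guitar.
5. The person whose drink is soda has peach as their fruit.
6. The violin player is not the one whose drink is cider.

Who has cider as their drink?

With clues 1–5, Wade is impossible for the one with drink cider.
With clues 1–6, Jamal is impossible for the one with drink cider.
That leaves Carlos.

Carlos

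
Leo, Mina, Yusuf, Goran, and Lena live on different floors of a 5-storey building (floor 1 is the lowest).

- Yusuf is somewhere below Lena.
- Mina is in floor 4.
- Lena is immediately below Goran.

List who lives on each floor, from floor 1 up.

From clue 1: Yusuf is in {1,2,3,4}.
From clues 1–2: Mina → floor 4.
From clues 1–3: Yusuf → floor 1, Lena → floor 2, Goran → floor 3, Leo → floor 5.

Yusuf, Lena, Goran, Mina, Leo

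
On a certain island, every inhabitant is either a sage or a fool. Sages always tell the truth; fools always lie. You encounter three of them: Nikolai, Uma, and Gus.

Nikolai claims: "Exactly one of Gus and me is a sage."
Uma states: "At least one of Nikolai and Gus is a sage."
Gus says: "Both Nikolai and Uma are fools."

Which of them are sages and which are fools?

Consider Nikolai. Suppose Nikolai is a fool.
Then no assignment of the remaining roles makes every statement match its speaker's type — contradiction.
So Nikolai is a sage.
With that fixed, Uma's statement is true, so Uma is a sage.
With that fixed, Gus's statement is false, so Gus is a fool.

Nikolai: sage, Uma: sage, Gus: fool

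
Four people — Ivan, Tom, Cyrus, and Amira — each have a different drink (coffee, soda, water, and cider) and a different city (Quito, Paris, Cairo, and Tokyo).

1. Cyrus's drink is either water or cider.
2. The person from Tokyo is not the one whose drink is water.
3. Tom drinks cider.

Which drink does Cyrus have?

water

Clue 1 rules out coffee and soda for Cyrus's drink.
With clues 1–3, cider is impossible for Cyrus's drink.
That leaves water.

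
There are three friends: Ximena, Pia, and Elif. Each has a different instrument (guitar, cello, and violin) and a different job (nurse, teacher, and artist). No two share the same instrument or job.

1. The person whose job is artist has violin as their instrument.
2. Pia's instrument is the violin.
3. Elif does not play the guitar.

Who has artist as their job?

Pia

With clues 1–2, Elif and Ximena are impossible for the one with job artist.
That leaves Pia.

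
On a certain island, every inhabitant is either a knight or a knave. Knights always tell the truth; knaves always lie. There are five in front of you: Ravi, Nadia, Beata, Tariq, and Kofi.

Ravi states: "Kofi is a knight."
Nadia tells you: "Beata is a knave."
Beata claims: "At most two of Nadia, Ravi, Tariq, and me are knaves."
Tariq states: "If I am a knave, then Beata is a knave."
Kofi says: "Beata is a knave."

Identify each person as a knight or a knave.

Ravi: knave, Nadia: knave, Beata: knight, Tariq: knight, Kofi: knave

Consider Ravi. Suppose Ravi is a knight.
Then no assignment of the remaining roles makes every statement match its speaker's type — contradiction.
So Ravi is a knave.
Consider Nadia. Suppose Nadia is a knight.
Then no assignment of the remaining roles makes every statement match its speaker's type — contradiction.
So Nadia is a knave.
Consider Beata. Suppose Beata is a knave.
Then Nadia's statement comes out true, contradicting Nadia being a knave.
So Beata is a knight.
With that fixed, Kofi's statement is false, so Kofi is a knave.
Consider Tariq. Suppose Tariq is a knave.
Then Beata's statement comes out false, contradicting Beata being a knight.
So Tariq is a knight.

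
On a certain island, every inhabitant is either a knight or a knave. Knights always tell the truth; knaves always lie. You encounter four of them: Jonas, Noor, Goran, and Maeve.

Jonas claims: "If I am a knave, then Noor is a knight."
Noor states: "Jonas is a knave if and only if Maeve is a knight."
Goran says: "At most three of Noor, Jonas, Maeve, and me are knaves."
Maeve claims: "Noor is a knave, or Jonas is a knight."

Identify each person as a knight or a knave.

Consider Jonas. Suppose Jonas is a knave.
Then no assignment of the remaining roles makes every statement match its speaker's type — contradiction.
So Jonas is a knight.
With that fixed, Goran's statement is true, so Goran is a knight.
With that fixed, Maeve's statement is true, so Maeve is a knight.
With that fixed, Noor's statement is false, so Noor is a knave.

Jonas: knight, Noor: knave, Goran: knight, Maeve: knight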